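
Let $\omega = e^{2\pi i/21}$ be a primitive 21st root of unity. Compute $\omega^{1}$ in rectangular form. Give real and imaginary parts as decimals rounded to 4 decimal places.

ω^1 = e^(2πi·1/21) = e^(i·2π/21)
= cos(2π/21) + i sin(2π/21)
= 0.9556 + 0.2948i


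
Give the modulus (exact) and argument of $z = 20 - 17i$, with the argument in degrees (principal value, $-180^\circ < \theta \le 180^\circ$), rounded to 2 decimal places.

|z| = sqrt(20^2 + (-17)^2) = sqrt(689)
arg(z) = arctan(b/a) = arctan(-17/20) (quadrant-adjusted) = -40.36°


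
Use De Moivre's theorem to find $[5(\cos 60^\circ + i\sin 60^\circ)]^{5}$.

By De Moivre: z^n = r^n(cos(nθ) + i sin(nθ))
= 5^5(cos(5*60°) + i sin(5*60°))
= 3125(cos 300° + i sin 300°)
= 3125/2 - (3125*sqrt(3)/2)i


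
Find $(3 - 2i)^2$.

(a + bi)^2 = a^2 - b^2 + 2abi
= 3^2 - (-2)^2 + 2*3*(-2)i
= 5 - 12i


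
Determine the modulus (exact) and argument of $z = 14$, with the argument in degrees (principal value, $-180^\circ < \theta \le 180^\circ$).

|z| = sqrt(14^2 + 0^2) = 14
b = 0 and a > 0, so z lies on the positive real axis: arg(z) = 0°


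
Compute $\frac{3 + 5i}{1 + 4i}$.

Multiply numerator and denominator by conjugate (1 - 4i):
= (3 + 5i)(1 - 4i) / (1^2 + 4^2)
= (23 - 7i) / 17
= 23/17 - (7/17)i


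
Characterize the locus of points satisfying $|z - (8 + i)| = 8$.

|z - z0| = r describes a circle centered at z0 with radius r
Here z0 = 8 + i and r = 8
Locus: Circle centered at (8, 1) with radius 8


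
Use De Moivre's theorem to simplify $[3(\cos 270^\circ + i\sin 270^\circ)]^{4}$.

By De Moivre: z^n = r^n(cos(nθ) + i sin(nθ))
= 3^4(cos(4*270°) + i sin(4*270°))
= 81(cos 0° + i sin 0°)
= 81


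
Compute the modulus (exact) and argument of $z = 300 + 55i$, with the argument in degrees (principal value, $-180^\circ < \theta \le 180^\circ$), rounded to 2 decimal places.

|z| = sqrt(300^2 + 55^2) = 305
arg(z) = arctan(b/a) = arctan(55/300) (quadrant-adjusted) = 10.39°


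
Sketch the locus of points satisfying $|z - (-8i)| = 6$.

|z - z0| = r describes a circle centered at z0 with radius r
Here z0 = -8i and r = 6
Locus: Circle centered at (0, -8) with radius 6


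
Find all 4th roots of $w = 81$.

|w| = 81, arg(w) = 0°
Root modulus = 81^(1/4) = 3
Root arguments: θ_k = (0° + 360°k)/4 for k = 0, 1, ..., 3
Roots: 3, 3i, -3, -3i


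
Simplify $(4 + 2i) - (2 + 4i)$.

(4 - 2) + (2 - 4)i = 2 - 2i


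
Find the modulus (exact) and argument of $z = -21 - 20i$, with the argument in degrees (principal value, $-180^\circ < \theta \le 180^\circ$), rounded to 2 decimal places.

|z| = sqrt((-21)^2 + (-20)^2) = 29
arg(z) = arctan(b/a) = arctan(-20/-21) (quadrant-adjusted) = -136.40°


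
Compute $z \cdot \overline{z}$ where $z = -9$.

z * conjugate(z) = |z|^2 = a^2 + b^2
= (-9)^2 + 0^2 = 81


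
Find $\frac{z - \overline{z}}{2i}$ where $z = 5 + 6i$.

z - conjugate(z) = 2bi
(z - conjugate(z))/(2i) = 2bi/(2i) = b = 6


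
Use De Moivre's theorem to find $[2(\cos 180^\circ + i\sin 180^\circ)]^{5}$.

By De Moivre: z^n = r^n(cos(nθ) + i sin(nθ))
= 2^5(cos(5*180°) + i sin(5*180°))
= 32(cos 180° + i sin 180°)
= -32


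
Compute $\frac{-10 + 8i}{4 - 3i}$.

Multiply numerator and denominator by conjugate (4 + 3i):
= (-10 + 8i)(4 + 3i) / (4^2 + (-3)^2)
= (-64 + 2i) / 25
= -64/25 + (2/25)i


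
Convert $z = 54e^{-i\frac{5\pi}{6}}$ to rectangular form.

a = r cos θ = 54 * -sqrt(3)/2 = -27*sqrt(3)
b = r sin θ = 54 * -1/2 = -27
z = -27*sqrt(3) - 27i


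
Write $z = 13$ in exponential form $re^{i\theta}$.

r = |z| = sqrt((13)^2 + (0)^2) = sqrt(169 + 0) = sqrt(169) = 13
b = 0 and a > 0, so z lies on the positive real axis: θ = 0
z = 13e^(i*0) = 13


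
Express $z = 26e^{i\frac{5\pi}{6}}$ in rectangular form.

a = r cos θ = 26 * -sqrt(3)/2 = -13*sqrt(3)
b = r sin θ = 26 * 1/2 = 13
z = -13*sqrt(3) + 13i


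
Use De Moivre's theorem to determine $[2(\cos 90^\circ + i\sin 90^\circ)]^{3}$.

By De Moivre: z^n = r^n(cos(nθ) + i sin(nθ))
= 2^3(cos(3*90°) + i sin(3*90°))
= 8(cos 270° + i sin 270°)
= -8i


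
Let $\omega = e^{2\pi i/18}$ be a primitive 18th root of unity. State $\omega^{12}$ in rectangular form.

ω^12 = e^(2πi·12/18) = e^(i·4π/3)
= cos(4π/3) + i sin(4π/3)
= -1/2 - (sqrt(3)/2)i


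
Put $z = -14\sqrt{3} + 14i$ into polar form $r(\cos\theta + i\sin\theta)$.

r = |z| = sqrt(a^2 + b^2) = sqrt((-14*sqrt(3))^2 + (14)^2) = sqrt(588 + 196) = sqrt(784) = 28
θ = arctan(b/a) = arctan(14/-24.2487) (quadrant-adjusted) = 150°
z = 28(cos 150° + i sin 150°)


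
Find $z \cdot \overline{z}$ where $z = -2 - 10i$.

z * conjugate(z) = |z|^2 = a^2 + b^2
= (-2)^2 + (-10)^2 = 104


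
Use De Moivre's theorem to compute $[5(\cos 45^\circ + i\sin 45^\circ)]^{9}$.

By De Moivre: z^n = r^n(cos(nθ) + i sin(nθ))
= 5^9(cos(9*45°) + i sin(9*45°))
= 1953125(cos 45° + i sin 45°)
= 1953125*sqrt(2)/2 + (1953125*sqrt(2)/2)i


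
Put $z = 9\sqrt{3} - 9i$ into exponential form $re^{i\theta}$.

r = |z| = sqrt((9*sqrt(3))^2 + (-9)^2) = sqrt(243 + 81) = sqrt(324) = 18
θ = arctan(b/a) = arctan(-9/15.5885) (quadrant-adjusted) = -30° = -π/6
z = 18e^(-i*π/6)


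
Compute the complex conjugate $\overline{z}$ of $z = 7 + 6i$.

If z = a + bi, then conjugate(z) = a - bi
conjugate(7 + 6i) = 7 - 6i


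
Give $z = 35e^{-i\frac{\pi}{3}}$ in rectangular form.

a = r cos θ = 35 * 1/2 = 35/2
b = r sin θ = 35 * -sqrt(3)/2 = -35*sqrt(3)/2
z = 35/2 - (35*sqrt(3)/2)i


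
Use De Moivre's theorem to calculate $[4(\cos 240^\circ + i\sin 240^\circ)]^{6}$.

By De Moivre: z^n = r^n(cos(nθ) + i sin(nθ))
= 4^6(cos(6*240°) + i sin(6*240°))
= 4096(cos 0° + i sin 0°)
= 4096


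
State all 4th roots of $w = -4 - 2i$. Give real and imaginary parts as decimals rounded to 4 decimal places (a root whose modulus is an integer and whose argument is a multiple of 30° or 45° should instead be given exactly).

|w| = sqrt(20) ≈ 4.472136, arg(w) ≈ 206.565051°
Root modulus = sqrt(20)^(1/4) ≈ 1.454215
Root arguments: θ_k = (arg(w) + 360°k)/4 for k = 0, 1, ..., 3
Compute each root as (root modulus)(cos θ_k + i sin θ_k) using full-precision intermediates, then round to 4 decimal places.
Roots: 0.9025 + 1.1403i, -1.1403 + 0.9025i, -0.9025 - 1.1403i, 1.1403 - 0.9025i


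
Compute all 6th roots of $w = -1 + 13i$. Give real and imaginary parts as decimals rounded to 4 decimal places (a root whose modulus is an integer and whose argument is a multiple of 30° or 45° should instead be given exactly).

|w| = sqrt(170) ≈ 13.038405, arg(w) ≈ 94.398705°
Root modulus = sqrt(170)^(1/6) ≈ 1.534160
Root arguments: θ_k = (arg(w) + 360°k)/6 for k = 0, 1, ..., 5
Compute each root as (root modulus)(cos θ_k + i sin θ_k) using full-precision intermediates, then round to 4 decimal places.
Roots: 1.4767 + 0.4160i, 0.3781 + 1.4868i, -1.0986 + 1.0708i, -1.4767 - 0.4160i, -0.3781 - 1.4868i, 1.0986 - 1.0708i


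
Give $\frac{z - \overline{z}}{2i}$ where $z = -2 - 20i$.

z - conjugate(z) = 2bi
(z - conjugate(z))/(2i) = 2bi/(2i) = b = -20


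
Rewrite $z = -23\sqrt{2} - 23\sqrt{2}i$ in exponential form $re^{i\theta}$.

r = |z| = sqrt((-23*sqrt(2))^2 + (-23*sqrt(2))^2) = sqrt(1058 + 1058) = sqrt(2116) = 46
θ = arctan(b/a) = arctan(-32.5269/-32.5269) (quadrant-adjusted) = 225° = 5π/4
z = 46e^(i*5π/4)


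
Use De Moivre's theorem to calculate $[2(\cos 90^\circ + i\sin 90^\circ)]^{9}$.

By De Moivre: z^n = r^n(cos(nθ) + i sin(nθ))
= 2^9(cos(9*90°) + i sin(9*90°))
= 512(cos 90° + i sin 90°)
= 512i


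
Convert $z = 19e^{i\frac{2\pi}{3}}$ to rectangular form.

a = r cos θ = 19 * -1/2 = -19/2
b = r sin θ = 19 * sqrt(3)/2 = 19*sqrt(3)/2
z = -19/2 + (19*sqrt(3)/2)i


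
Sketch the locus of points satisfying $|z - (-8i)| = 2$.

|z - z0| = r describes a circle centered at z0 with radius r
Here z0 = -8i and r = 2
Locus: Circle centered at (0, -8) with radius 2


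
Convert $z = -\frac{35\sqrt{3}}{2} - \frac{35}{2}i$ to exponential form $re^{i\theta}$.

r = |z| = sqrt((-35*sqrt(3)/2)^2 + (-35/2)^2) = sqrt(3675/4 + 1225/4) = sqrt(1225) = 35
θ = arctan(b/a) = arctan(-17.5/-30.3109) (quadrant-adjusted) = -150° = -5π/6
z = 35e^(-i*5π/6)


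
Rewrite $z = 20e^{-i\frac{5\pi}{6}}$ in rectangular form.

a = r cos θ = 20 * -sqrt(3)/2 = -10*sqrt(3)
b = r sin θ = 20 * -1/2 = -10
z = -10*sqrt(3) - 10i


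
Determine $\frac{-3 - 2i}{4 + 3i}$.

Multiply numerator and denominator by conjugate (4 - 3i):
= (-3 - 2i)(4 - 3i) / (4^2 + 3^2)
= (-18 + i) / 25
= -18/25 + (1/25)i


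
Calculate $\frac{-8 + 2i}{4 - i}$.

Multiply numerator and denominator by conjugate (4 + i):
= (-8 + 2i)(4 + i) / (4^2 + (-1)^2)
= (-34) / 17
= -2


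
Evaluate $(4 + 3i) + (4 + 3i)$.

(4 + 4) + (3 + 3)i = 8 + 6i


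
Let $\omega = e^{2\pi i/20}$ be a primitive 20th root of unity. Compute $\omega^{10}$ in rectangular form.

ω^10 = e^(2πi·10/20) = e^(i·1π)
= cos(1π) + i sin(1π)
= -1


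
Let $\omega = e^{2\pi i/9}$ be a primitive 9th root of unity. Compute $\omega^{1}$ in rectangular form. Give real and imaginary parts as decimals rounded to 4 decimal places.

ω^1 = e^(2πi·1/9) = e^(i·2π/9)
= cos(2π/9) + i sin(2π/9)
= 0.7660 + 0.6428i


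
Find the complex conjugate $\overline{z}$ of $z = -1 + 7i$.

If z = a + bi, then conjugate(z) = a - bi
conjugate(-1 + 7i) = -1 - 7i


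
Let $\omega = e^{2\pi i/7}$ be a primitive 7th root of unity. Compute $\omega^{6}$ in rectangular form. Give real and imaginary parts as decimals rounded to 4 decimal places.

ω^6 = e^(2πi·6/7) = e^(i·12π/7)
= cos(12π/7) + i sin(12π/7)
= 0.6235 - 0.7818i


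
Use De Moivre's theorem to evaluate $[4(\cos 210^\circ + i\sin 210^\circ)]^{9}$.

By De Moivre: z^n = r^n(cos(nθ) + i sin(nθ))
= 4^9(cos(9*210°) + i sin(9*210°))
= 262144(cos 90° + i sin 90°)
= 262144i


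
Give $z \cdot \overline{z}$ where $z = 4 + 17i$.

z * conjugate(z) = |z|^2 = a^2 + b^2
= 4^2 + 17^2 = 305


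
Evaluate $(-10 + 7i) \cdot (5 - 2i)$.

(a1*a2 - b1*b2) + (a1*b2 + b1*a2)i
= (-50 - (-14)) + (20 + 35)i
= -36 + 55i


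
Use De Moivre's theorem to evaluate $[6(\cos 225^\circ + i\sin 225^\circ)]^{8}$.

By De Moivre: z^n = r^n(cos(nθ) + i sin(nθ))
= 6^8(cos(8*225°) + i sin(8*225°))
= 1679616(cos 0° + i sin 0°)
= 1679616


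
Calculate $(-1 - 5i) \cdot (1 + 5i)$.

(a1*a2 - b1*b2) + (a1*b2 + b1*a2)i
= (-1 - (-25)) + (-5 + (-5))i
= 24 - 10i


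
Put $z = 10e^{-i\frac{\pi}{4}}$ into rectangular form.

a = r cos θ = 10 * sqrt(2)/2 = 5*sqrt(2)
b = r sin θ = 10 * -sqrt(2)/2 = -5*sqrt(2)
z = 5*sqrt(2) - 5*sqrt(2)i


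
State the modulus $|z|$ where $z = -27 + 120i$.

|z| = sqrt(a^2 + b^2) = sqrt((-27)^2 + 120^2) = sqrt(15129) = 123


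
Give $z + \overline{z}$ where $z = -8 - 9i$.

z + conjugate(z) = (a + bi) + (a - bi) = 2a
= 2 * (-8) = -16


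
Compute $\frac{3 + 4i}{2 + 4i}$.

Multiply numerator and denominator by conjugate (2 - 4i):
= (3 + 4i)(2 - 4i) / (2^2 + 4^2)
= (22 - 4i) / 20
Divide through by 2: (11 - 2i) / 10
= 11/10 - (1/5)i


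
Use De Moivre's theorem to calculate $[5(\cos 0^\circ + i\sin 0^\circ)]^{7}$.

By De Moivre: z^n = r^n(cos(nθ) + i sin(nθ))
= 5^7(cos(7*0°) + i sin(7*0°))
= 78125(cos 0° + i sin 0°)
= 78125


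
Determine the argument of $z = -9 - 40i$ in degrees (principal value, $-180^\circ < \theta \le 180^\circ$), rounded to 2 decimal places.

θ = arctan(b/a) = arctan(-40/-9) (quadrant-adjusted) = -102.68°


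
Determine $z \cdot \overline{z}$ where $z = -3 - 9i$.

z * conjugate(z) = |z|^2 = a^2 + b^2
= (-3)^2 + (-9)^2 = 90


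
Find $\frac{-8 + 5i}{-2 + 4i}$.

Multiply numerator and denominator by conjugate (-2 - 4i):
= (-8 + 5i)(-2 - 4i) / ((-2)^2 + 4^2)
= (36 + 22i) / 20
Divide through by 2: (18 + 11i) / 10
= 9/5 + (11/10)i


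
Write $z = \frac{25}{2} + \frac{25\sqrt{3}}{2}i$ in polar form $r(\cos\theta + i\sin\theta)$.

r = |z| = sqrt(a^2 + b^2) = sqrt((25/2)^2 + (25*sqrt(3)/2)^2) = sqrt(625/4 + 1875/4) = sqrt(625) = 25
θ = arctan(b/a) = arctan(21.6506/12.5) (quadrant-adjusted) = 60°
z = 25(cos 60° + i sin 60°)


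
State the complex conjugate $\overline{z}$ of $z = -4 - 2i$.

If z = a + bi, then conjugate(z) = a - bi
conjugate(-4 - 2i) = -4 + 2i


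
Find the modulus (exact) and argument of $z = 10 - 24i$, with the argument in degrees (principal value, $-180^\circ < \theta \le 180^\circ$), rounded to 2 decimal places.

|z| = sqrt(10^2 + (-24)^2) = 26
arg(z) = arctan(b/a) = arctan(-24/10) (quadrant-adjusted) = -67.38°


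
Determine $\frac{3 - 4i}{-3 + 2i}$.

Multiply numerator and denominator by conjugate (-3 - 2i):
= (3 - 4i)(-3 - 2i) / ((-3)^2 + 2^2)
= (-17 + 6i) / 13
= -17/13 + (6/13)i


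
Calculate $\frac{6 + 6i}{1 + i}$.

Multiply numerator and denominator by conjugate (1 - i):
= (6 + 6i)(1 - i) / (1^2 + 1^2)
= (12) / 2
= 6


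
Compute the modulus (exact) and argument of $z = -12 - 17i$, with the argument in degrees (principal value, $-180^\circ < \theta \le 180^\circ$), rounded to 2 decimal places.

|z| = sqrt((-12)^2 + (-17)^2) = sqrt(433)
arg(z) = arctan(b/a) = arctan(-17/-12) (quadrant-adjusted) = -125.22°


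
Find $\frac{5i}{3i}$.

Multiply numerator and denominator by conjugate (-3i):
= (5i)(-3i) / (0^2 + 3^2)
= (15) / 9
Divide through by 3: (5) / 3
= 5/3


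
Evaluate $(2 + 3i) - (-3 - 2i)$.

(2 - (-3)) + (3 - (-2))i = 5 + 5i


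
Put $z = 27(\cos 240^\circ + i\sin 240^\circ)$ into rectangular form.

a = r cos θ = 27 * -1/2 = -27/2
b = r sin θ = 27 * -sqrt(3)/2 = -27*sqrt(3)/2
z = -27/2 - (27*sqrt(3)/2)i


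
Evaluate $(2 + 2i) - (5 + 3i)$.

(2 - 5) + (2 - 3)i = -3 - i


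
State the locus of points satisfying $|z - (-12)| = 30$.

|z - z0| = r describes a circle centered at z0 with radius r
Here z0 = -12 and r = 30
Locus: Circle centered at (-12, 0) with radius 30


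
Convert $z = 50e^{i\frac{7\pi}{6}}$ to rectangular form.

a = r cos θ = 50 * -sqrt(3)/2 = -25*sqrt(3)
b = r sin θ = 50 * -1/2 = -25
z = -25*sqrt(3) - 25i


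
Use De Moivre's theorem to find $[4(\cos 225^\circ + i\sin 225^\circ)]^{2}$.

By De Moivre: z^n = r^n(cos(nθ) + i sin(nθ))
= 4^2(cos(2*225°) + i sin(2*225°))
= 16(cos 90° + i sin 90°)
= 16i


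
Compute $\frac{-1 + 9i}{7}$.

Divisor is real, so divide each part by 7:
= -1/7 + (9/7)i


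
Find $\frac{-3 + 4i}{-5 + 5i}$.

Multiply numerator and denominator by conjugate (-5 - 5i):
= (-3 + 4i)(-5 - 5i) / ((-5)^2 + 5^2)
= (35 - 5i) / 50
Divide through by 5: (7 - i) / 10
= 7/10 - (1/10)i


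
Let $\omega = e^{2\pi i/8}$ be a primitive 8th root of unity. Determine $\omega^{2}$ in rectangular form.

ω^2 = e^(2πi·2/8) = e^(i·1π/2)
= cos(1π/2) + i sin(1π/2)
= i


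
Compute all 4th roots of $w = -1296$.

|w| = 1296, arg(w) = 180°
Root modulus = 1296^(1/4) = 6
Root arguments: θ_k = (180° + 360°k)/4 for k = 0, 1, ..., 3
Roots: 3*sqrt(2) + 3*sqrt(2)i, -3*sqrt(2) + 3*sqrt(2)i, -3*sqrt(2) - 3*sqrt(2)i, 3*sqrt(2) - 3*sqrt(2)i


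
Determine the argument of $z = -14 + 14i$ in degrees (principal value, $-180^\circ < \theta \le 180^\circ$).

θ = arctan(b/a) = arctan(14/-14) (quadrant-adjusted) = 135°


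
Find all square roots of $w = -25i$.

|w| = 25, arg(w) = 270°
Root modulus = 25^(1/2) = 5
Root arguments: θ_k = (270° + 360°k)/2 for k = 0, 1, ..., 1
Roots: -5*sqrt(2)/2 + (5*sqrt(2)/2)i, 5*sqrt(2)/2 - (5*sqrt(2)/2)i


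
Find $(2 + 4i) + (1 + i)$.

(2 + 1) + (4 + 1)i = 3 + 5i


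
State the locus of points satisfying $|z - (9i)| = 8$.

|z - z0| = r describes a circle centered at z0 with radius r
Here z0 = 9i and r = 8
Locus: Circle centered at (0, 9) with radius 8


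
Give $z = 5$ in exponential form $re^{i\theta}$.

r = |z| = sqrt((5)^2 + (0)^2) = sqrt(25 + 0) = sqrt(25) = 5
b = 0 and a > 0, so z lies on the positive real axis: θ = 0
z = 5e^(i*0) = 5


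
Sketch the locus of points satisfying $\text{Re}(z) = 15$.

Re(z) = x where z = x + yi; the equation x = 15 is satisfied by all points with that x-coordinate
Locus: Vertical line x = 15


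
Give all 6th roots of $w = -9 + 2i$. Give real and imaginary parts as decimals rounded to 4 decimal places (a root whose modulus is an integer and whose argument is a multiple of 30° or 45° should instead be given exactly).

|w| = sqrt(85) ≈ 9.219544, arg(w) ≈ 167.471192°
Root modulus = sqrt(85)^(1/6) ≈ 1.448055
Root arguments: θ_k = (arg(w) + 360°k)/6 for k = 0, 1, ..., 5
Compute each root as (root modulus)(cos θ_k + i sin θ_k) using full-precision intermediates, then round to 4 decimal places.
Roots: 1.2796 + 0.6779i, 0.0528 + 1.4471i, -1.2268 + 0.7692i, -1.2796 - 0.6779i, -0.0528 - 1.4471i, 1.2268 - 0.7692i


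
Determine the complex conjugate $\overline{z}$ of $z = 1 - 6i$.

If z = a + bi, then conjugate(z) = a - bi
conjugate(1 - 6i) = 1 + 6i


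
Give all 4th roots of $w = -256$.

|w| = 256, arg(w) = 180°
Root modulus = 256^(1/4) = 4
Root arguments: θ_k = (180° + 360°k)/4 for k = 0, 1, ..., 3
Roots: 2*sqrt(2) + 2*sqrt(2)i, -2*sqrt(2) + 2*sqrt(2)i, -2*sqrt(2) - 2*sqrt(2)i, 2*sqrt(2) - 2*sqrt(2)i


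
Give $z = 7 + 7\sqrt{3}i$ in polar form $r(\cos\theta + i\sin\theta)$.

r = |z| = sqrt(a^2 + b^2) = sqrt((7)^2 + (7*sqrt(3))^2) = sqrt(49 + 147) = sqrt(196) = 14
θ = arctan(b/a) = arctan(12.1244/7) (quadrant-adjusted) = 60°
z = 14(cos 60° + i sin 60°)


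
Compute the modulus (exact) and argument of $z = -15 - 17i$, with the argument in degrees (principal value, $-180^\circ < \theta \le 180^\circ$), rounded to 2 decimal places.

|z| = sqrt((-15)^2 + (-17)^2) = sqrt(514)
arg(z) = arctan(b/a) = arctan(-17/-15) (quadrant-adjusted) = -131.42°


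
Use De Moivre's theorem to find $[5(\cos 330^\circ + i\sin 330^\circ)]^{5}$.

By De Moivre: z^n = r^n(cos(nθ) + i sin(nθ))
= 5^5(cos(5*330°) + i sin(5*330°))
= 3125(cos 210° + i sin 210°)
= -3125*sqrt(3)/2 - (3125/2)i


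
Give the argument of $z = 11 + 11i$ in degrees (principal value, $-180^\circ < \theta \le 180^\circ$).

θ = arctan(b/a) = arctan(11/11) (quadrant-adjusted) = 45°


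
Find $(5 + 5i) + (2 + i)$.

(5 + 2) + (5 + 1)i = 7 + 6i


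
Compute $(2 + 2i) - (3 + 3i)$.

(2 - 3) + (2 - 3)i = -1 - i


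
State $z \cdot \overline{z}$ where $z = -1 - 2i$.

z * conjugate(z) = |z|^2 = a^2 + b^2
= (-1)^2 + (-2)^2 = 5


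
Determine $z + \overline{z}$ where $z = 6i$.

z + conjugate(z) = (a + bi) + (a - bi) = 2a
= 2 * 0 = 0


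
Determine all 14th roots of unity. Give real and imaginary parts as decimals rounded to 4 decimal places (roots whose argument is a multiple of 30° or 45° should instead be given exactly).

ω_k = e^(2πik/14) = cos(2πk/14) + i sin(2πk/14) for k = 0, 1, ..., 13
Roots: 1, 0.9010 + 0.4339i, 0.6235 + 0.7818i, 0.2225 + 0.9749i, -0.2225 + 0.9749i, -0.6235 + 0.7818i, -0.9010 + 0.4339i, -1, -0.9010 - 0.4339i, -0.6235 - 0.7818i, -0.2225 - 0.9749i, 0.2225 - 0.9749i, 0.6235 - 0.7818i, 0.9010 - 0.4339i


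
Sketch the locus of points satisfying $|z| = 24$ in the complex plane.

|z| = 24 means sqrt(x^2 + y^2) = 24
This is a circle of radius 24 centered at the origin


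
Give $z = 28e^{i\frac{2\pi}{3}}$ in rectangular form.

a = r cos θ = 28 * -1/2 = -14
b = r sin θ = 28 * sqrt(3)/2 = 14*sqrt(3)
z = -14 + 14*sqrt(3)i


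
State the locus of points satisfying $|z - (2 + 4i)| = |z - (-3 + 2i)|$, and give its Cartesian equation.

|z - z1| = |z - z2| means z is equidistant from z1 and z2,
i.e. the perpendicular bisector of the segment from (2, 4) to (-3, 2) (midpoint (-1/2, 3)).
With z = x + yi, square both sides:
(x - 2)^2 + (y - 4)^2 = (x - (-3))^2 + (y - 2)^2
The x^2 and y^2 terms cancel: -10x + (-4)y = 13 - 20 = -7
Simplify: 10x + 4y = 7
Locus: Perpendicular bisector of the segment from (2, 4) to (-3, 2): the line 10x + 4y = 7


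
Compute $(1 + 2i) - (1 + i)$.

(1 - 1) + (2 - 1)i = i


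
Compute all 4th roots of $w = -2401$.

|w| = 2401, arg(w) = 180°
Root modulus = 2401^(1/4) = 7
Root arguments: θ_k = (180° + 360°k)/4 for k = 0, 1, ..., 3
Roots: 7*sqrt(2)/2 + (7*sqrt(2)/2)i, -7*sqrt(2)/2 + (7*sqrt(2)/2)i, -7*sqrt(2)/2 - (7*sqrt(2)/2)i, 7*sqrt(2)/2 - (7*sqrt(2)/2)i


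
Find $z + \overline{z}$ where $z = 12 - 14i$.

z + conjugate(z) = (a + bi) + (a - bi) = 2a
= 2 * 12 = 24


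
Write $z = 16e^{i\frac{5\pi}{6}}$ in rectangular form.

a = r cos θ = 16 * -sqrt(3)/2 = -8*sqrt(3)
b = r sin θ = 16 * 1/2 = 8
z = -8*sqrt(3) + 8i


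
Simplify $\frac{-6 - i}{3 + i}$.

Multiply numerator and denominator by conjugate (3 - i):
= (-6 - i)(3 - i) / (3^2 + 1^2)
= (-19 + 3i) / 10
= -19/10 + (3/10)i


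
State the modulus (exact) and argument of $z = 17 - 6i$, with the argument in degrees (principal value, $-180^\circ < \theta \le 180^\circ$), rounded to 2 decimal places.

|z| = sqrt(17^2 + (-6)^2) = sqrt(325)
arg(z) = arctan(b/a) = arctan(-6/17) (quadrant-adjusted) = -19.44°


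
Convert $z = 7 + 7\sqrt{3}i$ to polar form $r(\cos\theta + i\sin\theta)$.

r = |z| = sqrt(a^2 + b^2) = sqrt((7)^2 + (7*sqrt(3))^2) = sqrt(49 + 147) = sqrt(196) = 14
θ = arctan(b/a) = arctan(12.1244/7) (quadrant-adjusted) = 60°
z = 14(cos 60° + i sin 60°)


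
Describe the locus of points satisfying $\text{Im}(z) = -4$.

Im(z) = y where z = x + yi; the equation y = -4 is satisfied by all points with that y-coordinate
Locus: Horizontal line y = -4


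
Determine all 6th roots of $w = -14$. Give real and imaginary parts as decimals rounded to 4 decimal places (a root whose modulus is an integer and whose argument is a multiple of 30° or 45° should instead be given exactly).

|w| = 14, arg(w) = 180°
Root modulus = 14^(1/6) ≈ 1.552463
Root arguments: θ_k = (180° + 360°k)/6 for k = 0, 1, ..., 5
Compute each root as (root modulus)(cos θ_k + i sin θ_k) using full-precision intermediates, then round to 4 decimal places.
Roots: 1.3445 + 0.7762i, 1.5525i, -1.3445 + 0.7762i, -1.3445 - 0.7762i, -1.5525i, 1.3445 - 0.7762i


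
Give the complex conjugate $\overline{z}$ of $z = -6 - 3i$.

If z = a + bi, then conjugate(z) = a - bi
conjugate(-6 - 3i) = -6 + 3i


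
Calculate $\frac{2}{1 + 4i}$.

Multiply numerator and denominator by conjugate (1 - 4i):
= (2)(1 - 4i) / (1^2 + 4^2)
= (2 - 8i) / 17
= 2/17 - (8/17)i


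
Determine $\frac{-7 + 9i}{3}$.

Divisor is real, so divide each part by 3:
= -7/3 + 3i


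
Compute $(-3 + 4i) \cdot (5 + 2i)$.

(a1*a2 - b1*b2) + (a1*b2 + b1*a2)i
= (-15 - 8) + (-6 + 20)i
= -23 + 14i


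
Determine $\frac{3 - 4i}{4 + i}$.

Multiply numerator and denominator by conjugate (4 - i):
= (3 - 4i)(4 - i) / (4^2 + 1^2)
= (8 - 19i) / 17
= 8/17 - (19/17)i


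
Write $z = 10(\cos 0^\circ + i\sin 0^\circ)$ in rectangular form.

a = r cos θ = 10 * 1 = 10
b = r sin θ = 10 * 0 = 0
z = 10


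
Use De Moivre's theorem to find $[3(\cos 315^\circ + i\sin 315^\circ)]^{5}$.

By De Moivre: z^n = r^n(cos(nθ) + i sin(nθ))
= 3^5(cos(5*315°) + i sin(5*315°))
= 243(cos 135° + i sin 135°)
= -243*sqrt(2)/2 + (243*sqrt(2)/2)i


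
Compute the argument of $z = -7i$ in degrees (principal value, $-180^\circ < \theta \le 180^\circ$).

a = 0 and b < 0, so z lies on the negative imaginary axis: θ = -90°


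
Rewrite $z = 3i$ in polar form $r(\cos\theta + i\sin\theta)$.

r = |z| = sqrt(a^2 + b^2) = sqrt((0)^2 + (3)^2) = sqrt(0 + 9) = sqrt(9) = 3
a = 0 and b > 0, so z lies on the positive imaginary axis: θ = 90°
z = 3(cos 90° + i sin 90°)


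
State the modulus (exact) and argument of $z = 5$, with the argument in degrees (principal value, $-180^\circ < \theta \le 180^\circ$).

|z| = sqrt(5^2 + 0^2) = 5
b = 0 and a > 0, so z lies on the positive real axis: arg(z) = 0°


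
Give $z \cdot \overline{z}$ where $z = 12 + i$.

z * conjugate(z) = |z|^2 = a^2 + b^2
= 12^2 + 1^2 = 145


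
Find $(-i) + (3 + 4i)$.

(0 + 3) + (-1 + 4)i = 3 + 3i


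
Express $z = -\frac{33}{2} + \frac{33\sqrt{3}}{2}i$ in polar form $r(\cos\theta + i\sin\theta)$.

r = |z| = sqrt(a^2 + b^2) = sqrt((-33/2)^2 + (33*sqrt(3)/2)^2) = sqrt(1089/4 + 3267/4) = sqrt(1089) = 33
θ = arctan(b/a) = arctan(28.5788/-16.5) (quadrant-adjusted) = 120°
z = 33(cos 120° + i sin 120°)


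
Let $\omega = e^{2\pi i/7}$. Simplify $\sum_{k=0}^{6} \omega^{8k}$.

Let ζ = ω^8 = e^(2πi·8/7). Since 7 ∤ 8, ζ ≠ 1.
Sum = Σ_{k=0}^{6} ζ^k = (ζ^7 - 1)/(ζ - 1) = (ω^{8·7} - 1)/(ζ - 1) = (1 - 1)/(ζ - 1) = 0


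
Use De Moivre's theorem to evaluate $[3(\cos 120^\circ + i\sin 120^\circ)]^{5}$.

By De Moivre: z^n = r^n(cos(nθ) + i sin(nθ))
= 3^5(cos(5*120°) + i sin(5*120°))
= 243(cos 240° + i sin 240°)
= -243/2 - (243*sqrt(3)/2)i


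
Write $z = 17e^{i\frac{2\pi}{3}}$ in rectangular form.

a = r cos θ = 17 * -1/2 = -17/2
b = r sin θ = 17 * sqrt(3)/2 = 17*sqrt(3)/2
z = -17/2 + (17*sqrt(3)/2)i


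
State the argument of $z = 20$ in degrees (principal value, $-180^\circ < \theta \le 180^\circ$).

b = 0 and a > 0, so z lies on the positive real axis: θ = 0°


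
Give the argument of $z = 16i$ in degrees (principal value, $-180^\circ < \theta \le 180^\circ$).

a = 0 and b > 0, so z lies on the positive imaginary axis: θ = 90°


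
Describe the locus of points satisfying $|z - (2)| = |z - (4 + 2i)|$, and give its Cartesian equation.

|z - z1| = |z - z2| means z is equidistant from z1 and z2,
i.e. the perpendicular bisector of the segment from (2, 0) to (4, 2) (midpoint (3, 1)).
With z = x + yi, square both sides:
(x - 2)^2 + (y - 0)^2 = (x - 4)^2 + (y - 2)^2
The x^2 and y^2 terms cancel: 4x + 4y = 20 - 4 = 16
Simplify: x + y = 4
Locus: Perpendicular bisector of the segment from (2, 0) to (4, 2): the line x + y = 4


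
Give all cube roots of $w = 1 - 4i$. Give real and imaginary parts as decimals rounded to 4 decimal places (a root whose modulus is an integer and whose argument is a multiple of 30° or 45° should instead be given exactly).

|w| = sqrt(17) ≈ 4.123106, arg(w) ≈ 284.036243°
Root modulus = sqrt(17)^(1/3) ≈ 1.603522
Root arguments: θ_k = (arg(w) + 360°k)/3 for k = 0, 1, ..., 2
Compute each root as (root modulus)(cos θ_k + i sin θ_k) using full-precision intermediates, then round to 4 decimal places.
Roots: -0.1308 + 1.5982i, -1.3187 - 0.9124i, 1.4495 - 0.6858i


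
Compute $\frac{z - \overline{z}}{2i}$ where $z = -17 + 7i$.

z - conjugate(z) = 2bi
(z - conjugate(z))/(2i) = 2bi/(2i) = b = 7


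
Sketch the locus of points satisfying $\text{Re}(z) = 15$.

Re(z) = x where z = x + yi; the equation x = 15 is satisfied by all points with that x-coordinate
Locus: Vertical line x = 15


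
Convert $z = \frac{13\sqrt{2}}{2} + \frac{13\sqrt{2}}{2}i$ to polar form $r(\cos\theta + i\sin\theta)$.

r = |z| = sqrt(a^2 + b^2) = sqrt((13*sqrt(2)/2)^2 + (13*sqrt(2)/2)^2) = sqrt(169/2 + 169/2) = sqrt(169) = 13
θ = arctan(b/a) = arctan(9.1924/9.1924) (quadrant-adjusted) = 45°
z = 13(cos 45° + i sin 45°)


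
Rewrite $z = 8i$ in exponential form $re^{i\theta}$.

r = |z| = sqrt((0)^2 + (8)^2) = sqrt(0 + 64) = sqrt(64) = 8
a = 0 and b > 0, so z lies on the positive imaginary axis: θ = 90° = π/2
z = 8e^(i*π/2)


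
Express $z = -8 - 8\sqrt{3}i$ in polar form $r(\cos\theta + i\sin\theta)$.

r = |z| = sqrt(a^2 + b^2) = sqrt((-8)^2 + (-8*sqrt(3))^2) = sqrt(64 + 192) = sqrt(256) = 16
θ = arctan(b/a) = arctan(-13.8564/-8) (quadrant-adjusted) = 240°
z = 16(cos 240° + i sin 240°)


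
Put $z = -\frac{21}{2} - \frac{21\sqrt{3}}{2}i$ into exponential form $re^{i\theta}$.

r = |z| = sqrt((-21/2)^2 + (-21*sqrt(3)/2)^2) = sqrt(441/4 + 1323/4) = sqrt(441) = 21
θ = arctan(b/a) = arctan(-18.1865/-10.5) (quadrant-adjusted) = -120° = -2π/3
z = 21e^(-i*2π/3)


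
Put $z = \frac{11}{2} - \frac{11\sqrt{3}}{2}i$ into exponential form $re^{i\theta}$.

r = |z| = sqrt((11/2)^2 + (-11*sqrt(3)/2)^2) = sqrt(121/4 + 363/4) = sqrt(121) = 11
θ = arctan(b/a) = arctan(-9.5263/5.5) (quadrant-adjusted) = -60° = -π/3
z = 11e^(-i*π/3)


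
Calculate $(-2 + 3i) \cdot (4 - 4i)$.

(a1*a2 - b1*b2) + (a1*b2 + b1*a2)i
= (-8 - (-12)) + (8 + 12)i
= 4 + 20i


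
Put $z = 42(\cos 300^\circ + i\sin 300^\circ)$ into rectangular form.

a = r cos θ = 42 * 1/2 = 21
b = r sin θ = 42 * -sqrt(3)/2 = -21*sqrt(3)
z = 21 - 21*sqrt(3)i


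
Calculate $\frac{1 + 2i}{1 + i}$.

Multiply numerator and denominator by conjugate (1 - i):
= (1 + 2i)(1 - i) / (1^2 + 1^2)
= (3 + i) / 2
= 3/2 + (1/2)i


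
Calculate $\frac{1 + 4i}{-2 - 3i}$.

Multiply numerator and denominator by conjugate (-2 + 3i):
= (1 + 4i)(-2 + 3i) / ((-2)^2 + (-3)^2)
= (-14 - 5i) / 13
= -14/13 - (5/13)i


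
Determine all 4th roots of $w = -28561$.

|w| = 28561, arg(w) = 180°
Root modulus = 28561^(1/4) = 13
Root arguments: θ_k = (180° + 360°k)/4 for k = 0, 1, ..., 3
Roots: 13*sqrt(2)/2 + (13*sqrt(2)/2)i, -13*sqrt(2)/2 + (13*sqrt(2)/2)i, -13*sqrt(2)/2 - (13*sqrt(2)/2)i, 13*sqrt(2)/2 - (13*sqrt(2)/2)i


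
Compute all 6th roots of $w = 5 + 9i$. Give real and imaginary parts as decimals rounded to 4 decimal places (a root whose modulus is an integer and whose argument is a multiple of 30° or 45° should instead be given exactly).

|w| = sqrt(106) ≈ 10.295630, arg(w) ≈ 60.945396°
Root modulus = sqrt(106)^(1/6) ≈ 1.474944
Root arguments: θ_k = (arg(w) + 360°k)/6 for k = 0, 1, ..., 5
Compute each root as (root modulus)(cos θ_k + i sin θ_k) using full-precision intermediates, then round to 4 decimal places.
Roots: 1.4518 + 0.2601i, 0.5006 + 1.3874i, -0.9512 + 1.1273i, -1.4518 - 0.2601i, -0.5006 - 1.3874i, 0.9512 - 1.1273i


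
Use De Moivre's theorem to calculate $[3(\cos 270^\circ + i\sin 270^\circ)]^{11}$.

By De Moivre: z^n = r^n(cos(nθ) + i sin(nθ))
= 3^11(cos(11*270°) + i sin(11*270°))
= 177147(cos 90° + i sin 90°)
= 177147i


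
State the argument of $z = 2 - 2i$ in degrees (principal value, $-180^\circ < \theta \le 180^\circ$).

θ = arctan(b/a) = arctan(-2/2) (quadrant-adjusted) = -45°


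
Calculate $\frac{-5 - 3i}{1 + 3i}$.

Multiply numerator and denominator by conjugate (1 - 3i):
= (-5 - 3i)(1 - 3i) / (1^2 + 3^2)
= (-14 + 12i) / 10
Divide through by 2: (-7 + 6i) / 5
= -7/5 + (6/5)i


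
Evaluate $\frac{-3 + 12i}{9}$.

Divisor is real, so divide each part by 9:
= -1/3 + (4/3)i


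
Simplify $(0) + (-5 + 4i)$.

(0 + (-5)) + (0 + 4)i = -5 + 4i


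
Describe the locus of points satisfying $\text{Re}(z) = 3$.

Re(z) = x where z = x + yi; the equation x = 3 is satisfied by all points with that x-coordinate
Locus: Vertical line x = 3


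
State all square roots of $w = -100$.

|w| = 100, arg(w) = 180°
Root modulus = 100^(1/2) = 10
Root arguments: θ_k = (180° + 360°k)/2 for k = 0, 1, ..., 1
Roots: 10i, -10i


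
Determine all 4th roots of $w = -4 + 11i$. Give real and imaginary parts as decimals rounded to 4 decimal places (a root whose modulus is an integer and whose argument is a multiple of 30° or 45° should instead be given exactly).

|w| = sqrt(137) ≈ 11.704700, arg(w) ≈ 109.983107°
Root modulus = sqrt(137)^(1/4) ≈ 1.849652
Root arguments: θ_k = (arg(w) + 360°k)/4 for k = 0, 1, ..., 3
Compute each root as (root modulus)(cos θ_k + i sin θ_k) using full-precision intermediates, then round to 4 decimal places.
Roots: 1.6407 + 0.8540i, -0.8540 + 1.6407i, -1.6407 - 0.8540i, 0.8540 - 1.6407i


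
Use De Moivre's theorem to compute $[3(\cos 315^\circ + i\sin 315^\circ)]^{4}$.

By De Moivre: z^n = r^n(cos(nθ) + i sin(nθ))
= 3^4(cos(4*315°) + i sin(4*315°))
= 81(cos 180° + i sin 180°)
= -81


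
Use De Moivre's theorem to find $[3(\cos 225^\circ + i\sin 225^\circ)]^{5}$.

By De Moivre: z^n = r^n(cos(nθ) + i sin(nθ))
= 3^5(cos(5*225°) + i sin(5*225°))
= 243(cos 45° + i sin 45°)
= 243*sqrt(2)/2 + (243*sqrt(2)/2)i


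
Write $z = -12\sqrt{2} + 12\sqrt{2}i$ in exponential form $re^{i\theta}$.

r = |z| = sqrt((-12*sqrt(2))^2 + (12*sqrt(2))^2) = sqrt(288 + 288) = sqrt(576) = 24
θ = arctan(b/a) = arctan(16.9706/-16.9706) (quadrant-adjusted) = 135° = 3π/4
z = 24e^(i*3π/4)


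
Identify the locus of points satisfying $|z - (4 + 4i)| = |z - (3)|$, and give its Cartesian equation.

|z - z1| = |z - z2| means z is equidistant from z1 and z2,
i.e. the perpendicular bisector of the segment from (4, 4) to (3, 0) (midpoint (7/2, 2)).
With z = x + yi, square both sides:
(x - 4)^2 + (y - 4)^2 = (x - 3)^2 + (y - 0)^2
The x^2 and y^2 terms cancel: -2x + (-8)y = 9 - 32 = -23
Simplify: 2x + 8y = 23
Locus: Perpendicular bisector of the segment from (4, 4) to (3, 0): the line 2x + 8y = 23


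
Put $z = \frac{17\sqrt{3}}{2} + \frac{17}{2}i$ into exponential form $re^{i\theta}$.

r = |z| = sqrt((17*sqrt(3)/2)^2 + (17/2)^2) = sqrt(867/4 + 289/4) = sqrt(289) = 17
θ = arctan(b/a) = arctan(8.5/14.7224) (quadrant-adjusted) = 30° = π/6
z = 17e^(i*π/6)


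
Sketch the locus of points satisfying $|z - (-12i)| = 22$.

|z - z0| = r describes a circle centered at z0 with radius r
Here z0 = -12i and r = 22
Locus: Circle centered at (0, -12) with radius 22


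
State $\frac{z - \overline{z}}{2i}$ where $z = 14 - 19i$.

z - conjugate(z) = 2bi
(z - conjugate(z))/(2i) = 2bi/(2i) = b = -19


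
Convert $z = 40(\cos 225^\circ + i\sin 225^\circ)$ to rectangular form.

a = r cos θ = 40 * -sqrt(2)/2 = -20*sqrt(2)
b = r sin θ = 40 * -sqrt(2)/2 = -20*sqrt(2)
z = -20*sqrt(2) - 20*sqrt(2)i


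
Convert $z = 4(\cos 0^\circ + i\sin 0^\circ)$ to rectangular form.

a = r cos θ = 4 * 1 = 4
b = r sin θ = 4 * 0 = 0
z = 4


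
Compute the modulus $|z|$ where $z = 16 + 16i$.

|z| = sqrt(a^2 + b^2) = sqrt(16^2 + 16^2) = sqrt(512) = sqrt(512)


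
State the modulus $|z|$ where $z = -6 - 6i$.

|z| = sqrt(a^2 + b^2) = sqrt((-6)^2 + (-6)^2) = sqrt(72) = sqrt(72)


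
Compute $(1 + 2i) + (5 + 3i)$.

(1 + 5) + (2 + 3)i = 6 + 5i


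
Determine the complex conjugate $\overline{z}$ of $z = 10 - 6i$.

If z = a + bi, then conjugate(z) = a - bi
conjugate(10 - 6i) = 10 + 6i


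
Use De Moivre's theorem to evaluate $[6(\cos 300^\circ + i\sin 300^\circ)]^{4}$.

By De Moivre: z^n = r^n(cos(nθ) + i sin(nθ))
= 6^4(cos(4*300°) + i sin(4*300°))
= 1296(cos 120° + i sin 120°)
= -648 + 648*sqrt(3)i


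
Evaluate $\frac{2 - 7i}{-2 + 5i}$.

Multiply numerator and denominator by conjugate (-2 - 5i):
= (2 - 7i)(-2 - 5i) / ((-2)^2 + 5^2)
= (-39 + 4i) / 29
= -39/29 + (4/29)i


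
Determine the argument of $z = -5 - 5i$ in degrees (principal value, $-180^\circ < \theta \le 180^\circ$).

θ = arctan(b/a) = arctan(-5/-5) (quadrant-adjusted) = -135°


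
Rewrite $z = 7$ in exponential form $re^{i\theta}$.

r = |z| = sqrt((7)^2 + (0)^2) = sqrt(49 + 0) = sqrt(49) = 7
b = 0 and a > 0, so z lies on the positive real axis: θ = 0
z = 7e^(i*0) = 7


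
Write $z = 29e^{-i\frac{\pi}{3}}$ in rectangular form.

a = r cos θ = 29 * 1/2 = 29/2
b = r sin θ = 29 * -sqrt(3)/2 = -29*sqrt(3)/2
z = 29/2 - (29*sqrt(3)/2)i


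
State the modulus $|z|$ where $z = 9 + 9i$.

|z| = sqrt(a^2 + b^2) = sqrt(9^2 + 9^2) = sqrt(162) = sqrt(162)


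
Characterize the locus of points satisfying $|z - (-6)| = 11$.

|z - z0| = r describes a circle centered at z0 with radius r
Here z0 = -6 and r = 11
Locus: Circle centered at (-6, 0) with radius 11


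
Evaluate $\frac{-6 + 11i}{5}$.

Divisor is real, so divide each part by 5:
= -6/5 + (11/5)i


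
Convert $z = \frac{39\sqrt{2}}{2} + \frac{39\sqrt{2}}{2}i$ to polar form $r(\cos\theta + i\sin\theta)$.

r = |z| = sqrt(a^2 + b^2) = sqrt((39*sqrt(2)/2)^2 + (39*sqrt(2)/2)^2) = sqrt(1521/2 + 1521/2) = sqrt(1521) = 39
θ = arctan(b/a) = arctan(27.5772/27.5772) (quadrant-adjusted) = 45°
z = 39(cos 45° + i sin 45°)


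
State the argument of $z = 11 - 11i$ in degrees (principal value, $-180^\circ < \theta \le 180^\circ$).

θ = arctan(b/a) = arctan(-11/11) (quadrant-adjusted) = -45°


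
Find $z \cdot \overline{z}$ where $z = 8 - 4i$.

z * conjugate(z) = |z|^2 = a^2 + b^2
= 8^2 + (-4)^2 = 80


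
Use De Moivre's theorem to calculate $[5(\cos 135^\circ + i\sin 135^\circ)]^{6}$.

By De Moivre: z^n = r^n(cos(nθ) + i sin(nθ))
= 5^6(cos(6*135°) + i sin(6*135°))
= 15625(cos 90° + i sin 90°)
= 15625i


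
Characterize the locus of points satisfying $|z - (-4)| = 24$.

|z - z0| = r describes a circle centered at z0 with radius r
Here z0 = -4 and r = 24
Locus: Circle centered at (-4, 0) with radius 24


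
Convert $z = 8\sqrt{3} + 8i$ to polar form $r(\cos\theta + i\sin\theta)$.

r = |z| = sqrt(a^2 + b^2) = sqrt((8*sqrt(3))^2 + (8)^2) = sqrt(192 + 64) = sqrt(256) = 16
θ = arctan(b/a) = arctan(8/13.8564) (quadrant-adjusted) = 30°
z = 16(cos 30° + i sin 30°)


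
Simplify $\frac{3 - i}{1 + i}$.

Multiply numerator and denominator by conjugate (1 - i):
= (3 - i)(1 - i) / (1^2 + 1^2)
= (2 - 4i) / 2
= 1 - 2i


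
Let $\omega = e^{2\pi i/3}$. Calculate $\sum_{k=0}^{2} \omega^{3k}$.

Since 3 divides 3, ω^3 = (ω^3)^1 = 1^1 = 1, so every term is 1.
Sum = 3 · 1 = 3


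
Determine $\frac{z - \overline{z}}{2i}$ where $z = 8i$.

z - conjugate(z) = 2bi
(z - conjugate(z))/(2i) = 2bi/(2i) = b = 8


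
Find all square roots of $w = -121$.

|w| = 121, arg(w) = 180°
Root modulus = 121^(1/2) = 11
Root arguments: θ_k = (180° + 360°k)/2 for k = 0, 1, ..., 1
Roots: 11i, -11i


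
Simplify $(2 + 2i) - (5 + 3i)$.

(2 - 5) + (2 - 3)i = -3 - i


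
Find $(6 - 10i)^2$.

(a + bi)^2 = a^2 - b^2 + 2abi
= 6^2 - (-10)^2 + 2*6*(-10)i
= -64 - 120i


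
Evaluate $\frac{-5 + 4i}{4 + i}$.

Multiply numerator and denominator by conjugate (4 - i):
= (-5 + 4i)(4 - i) / (4^2 + 1^2)
= (-16 + 21i) / 17
= -16/17 + (21/17)i


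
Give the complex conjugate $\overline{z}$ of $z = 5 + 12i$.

If z = a + bi, then conjugate(z) = a - bi
conjugate(5 + 12i) = 5 - 12i


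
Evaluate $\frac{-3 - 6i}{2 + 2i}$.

Multiply numerator and denominator by conjugate (2 - 2i):
= (-3 - 6i)(2 - 2i) / (2^2 + 2^2)
= (-18 - 6i) / 8
Divide through by 2: (-9 - 3i) / 4
= -9/4 - (3/4)i


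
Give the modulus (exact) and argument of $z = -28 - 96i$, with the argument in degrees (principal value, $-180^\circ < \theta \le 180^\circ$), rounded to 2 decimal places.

|z| = sqrt((-28)^2 + (-96)^2) = 100
arg(z) = arctan(b/a) = arctan(-96/-28) (quadrant-adjusted) = -106.26°


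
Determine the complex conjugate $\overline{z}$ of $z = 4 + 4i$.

If z = a + bi, then conjugate(z) = a - bi
conjugate(4 + 4i) = 4 - 4i


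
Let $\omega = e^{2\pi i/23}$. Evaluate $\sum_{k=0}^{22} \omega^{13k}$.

Let ζ = ω^13 = e^(2πi·13/23). Since 23 ∤ 13, ζ ≠ 1.
Sum = Σ_{k=0}^{22} ζ^k = (ζ^23 - 1)/(ζ - 1) = (ω^{13·23} - 1)/(ζ - 1) = (1 - 1)/(ζ - 1) = 0


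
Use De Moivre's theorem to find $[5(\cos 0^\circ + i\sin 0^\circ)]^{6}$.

By De Moivre: z^n = r^n(cos(nθ) + i sin(nθ))
= 5^6(cos(6*0°) + i sin(6*0°))
= 15625(cos 0° + i sin 0°)
= 15625


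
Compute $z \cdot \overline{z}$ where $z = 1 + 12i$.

z * conjugate(z) = |z|^2 = a^2 + b^2
= 1^2 + 12^2 = 145


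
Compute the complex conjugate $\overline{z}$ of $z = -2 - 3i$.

If z = a + bi, then conjugate(z) = a - bi
conjugate(-2 - 3i) = -2 + 3i


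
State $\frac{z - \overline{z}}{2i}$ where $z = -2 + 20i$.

z - conjugate(z) = 2bi
(z - conjugate(z))/(2i) = 2bi/(2i) = b = 20


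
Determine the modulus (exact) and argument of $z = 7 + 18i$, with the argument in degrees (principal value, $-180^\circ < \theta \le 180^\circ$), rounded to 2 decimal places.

|z| = sqrt(7^2 + 18^2) = sqrt(373)
arg(z) = arctan(b/a) = arctan(18/7) (quadrant-adjusted) = 68.75°
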